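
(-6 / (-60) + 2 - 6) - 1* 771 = -7749 / 10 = -774.90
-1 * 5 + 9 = 4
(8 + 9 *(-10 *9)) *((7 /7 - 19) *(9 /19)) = 129924 /19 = 6838.11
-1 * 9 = -9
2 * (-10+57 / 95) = -94 / 5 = -18.80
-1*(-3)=3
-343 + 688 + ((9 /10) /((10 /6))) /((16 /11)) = 276297 /800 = 345.37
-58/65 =-0.89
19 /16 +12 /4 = 4.19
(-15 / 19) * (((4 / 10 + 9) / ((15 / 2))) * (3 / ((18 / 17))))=-799 / 285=-2.80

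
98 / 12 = 49 / 6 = 8.17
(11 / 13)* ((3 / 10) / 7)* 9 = 297 / 910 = 0.33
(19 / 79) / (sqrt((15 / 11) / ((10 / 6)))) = 0.27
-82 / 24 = -3.42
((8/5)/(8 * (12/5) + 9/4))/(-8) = -4/429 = -0.01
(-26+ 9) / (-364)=17 / 364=0.05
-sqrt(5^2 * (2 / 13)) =-5 * sqrt(26) / 13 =-1.96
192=192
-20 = -20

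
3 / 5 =0.60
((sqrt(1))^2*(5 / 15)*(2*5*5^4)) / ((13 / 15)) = 31250 / 13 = 2403.85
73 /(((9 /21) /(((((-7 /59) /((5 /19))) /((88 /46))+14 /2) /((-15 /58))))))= -433707673 /97350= -4455.14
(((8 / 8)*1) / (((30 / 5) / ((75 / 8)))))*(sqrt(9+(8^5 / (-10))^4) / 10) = sqrt(72057594037933561) / 160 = 1677721.60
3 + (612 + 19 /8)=617.38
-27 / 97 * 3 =-81 / 97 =-0.84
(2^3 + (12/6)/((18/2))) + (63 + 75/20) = 2699/36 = 74.97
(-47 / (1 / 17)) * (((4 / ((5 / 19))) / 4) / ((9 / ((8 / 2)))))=-60724 / 45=-1349.42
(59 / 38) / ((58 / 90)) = 2655 / 1102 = 2.41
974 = 974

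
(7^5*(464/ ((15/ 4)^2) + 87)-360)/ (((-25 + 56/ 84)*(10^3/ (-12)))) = 453691193/ 456250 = 994.39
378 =378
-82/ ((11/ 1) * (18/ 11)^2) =-451/ 162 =-2.78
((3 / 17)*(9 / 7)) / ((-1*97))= -27 / 11543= -0.00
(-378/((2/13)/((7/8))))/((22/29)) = -498771/176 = -2833.93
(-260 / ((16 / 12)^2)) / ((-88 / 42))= 12285 / 176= 69.80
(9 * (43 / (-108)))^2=1849 / 144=12.84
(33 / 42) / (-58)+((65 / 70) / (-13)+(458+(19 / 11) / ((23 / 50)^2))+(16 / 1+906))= 6558707129 / 4725028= 1388.08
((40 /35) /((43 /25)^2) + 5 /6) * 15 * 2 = 473575 /12943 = 36.59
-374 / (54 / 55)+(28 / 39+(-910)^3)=-264503554453 / 351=-753571380.21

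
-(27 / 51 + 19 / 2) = -341 / 34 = -10.03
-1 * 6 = -6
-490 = -490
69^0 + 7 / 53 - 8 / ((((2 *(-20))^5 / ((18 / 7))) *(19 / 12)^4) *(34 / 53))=46524599047761 / 41096727350000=1.13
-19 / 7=-2.71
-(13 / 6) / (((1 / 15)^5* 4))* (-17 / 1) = 55940625 / 8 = 6992578.12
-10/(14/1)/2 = -5/14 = -0.36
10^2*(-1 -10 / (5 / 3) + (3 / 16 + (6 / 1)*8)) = 16475 / 4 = 4118.75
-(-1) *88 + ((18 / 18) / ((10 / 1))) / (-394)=346719 / 3940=88.00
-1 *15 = -15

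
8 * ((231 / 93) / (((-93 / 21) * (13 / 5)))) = -1.73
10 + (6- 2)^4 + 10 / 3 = 808 / 3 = 269.33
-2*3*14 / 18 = -14 / 3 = -4.67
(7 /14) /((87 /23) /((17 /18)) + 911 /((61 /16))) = 23851 /11589484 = 0.00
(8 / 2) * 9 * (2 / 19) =72 / 19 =3.79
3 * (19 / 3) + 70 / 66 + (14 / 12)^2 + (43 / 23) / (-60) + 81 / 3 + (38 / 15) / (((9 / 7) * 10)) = 48.59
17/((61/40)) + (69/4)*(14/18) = 24.56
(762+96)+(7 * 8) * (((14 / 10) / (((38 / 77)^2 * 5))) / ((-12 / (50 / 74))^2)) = 30537518209 / 35583048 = 858.20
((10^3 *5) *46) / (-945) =-46000 / 189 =-243.39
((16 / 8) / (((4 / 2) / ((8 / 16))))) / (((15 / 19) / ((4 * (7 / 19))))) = 14 / 15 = 0.93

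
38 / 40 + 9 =199 / 20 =9.95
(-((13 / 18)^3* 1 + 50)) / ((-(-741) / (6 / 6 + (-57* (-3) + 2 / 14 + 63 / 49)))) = -1340863 / 113724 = -11.79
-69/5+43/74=-4891/370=-13.22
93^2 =8649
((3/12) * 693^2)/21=22869/4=5717.25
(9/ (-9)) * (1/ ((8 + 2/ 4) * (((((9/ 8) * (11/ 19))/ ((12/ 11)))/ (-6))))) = 1.18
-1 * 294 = -294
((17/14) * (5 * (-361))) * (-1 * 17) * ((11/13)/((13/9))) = 51642855/2366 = 21827.07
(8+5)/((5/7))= 91/5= 18.20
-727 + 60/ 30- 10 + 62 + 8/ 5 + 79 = -2962/ 5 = -592.40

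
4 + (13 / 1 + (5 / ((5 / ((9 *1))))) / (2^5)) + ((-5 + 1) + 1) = 457 / 32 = 14.28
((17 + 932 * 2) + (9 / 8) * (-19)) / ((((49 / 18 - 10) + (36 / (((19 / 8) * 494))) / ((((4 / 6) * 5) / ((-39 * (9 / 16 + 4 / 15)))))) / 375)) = -453144121875 / 4922528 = -92055.16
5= 5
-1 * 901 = -901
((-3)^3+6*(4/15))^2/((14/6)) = 48387/175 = 276.50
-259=-259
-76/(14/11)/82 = -209/287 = -0.73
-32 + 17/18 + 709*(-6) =-77131/18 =-4285.06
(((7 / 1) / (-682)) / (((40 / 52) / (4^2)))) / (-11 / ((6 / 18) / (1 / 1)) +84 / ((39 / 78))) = -364 / 230175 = -0.00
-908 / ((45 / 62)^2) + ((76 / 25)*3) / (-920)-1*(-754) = -451610077 / 465750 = -969.64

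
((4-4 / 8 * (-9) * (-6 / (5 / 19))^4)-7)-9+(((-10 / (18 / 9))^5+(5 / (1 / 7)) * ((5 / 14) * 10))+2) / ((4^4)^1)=97282208341 / 80000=1216027.60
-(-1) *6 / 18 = 1 / 3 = 0.33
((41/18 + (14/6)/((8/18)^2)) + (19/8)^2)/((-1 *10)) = -2273/1152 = -1.97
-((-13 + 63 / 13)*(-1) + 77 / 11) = -197 / 13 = -15.15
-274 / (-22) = 137 / 11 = 12.45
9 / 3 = 3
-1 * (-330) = 330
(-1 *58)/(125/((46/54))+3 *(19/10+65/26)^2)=-0.28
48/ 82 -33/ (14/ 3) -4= -6019/ 574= -10.49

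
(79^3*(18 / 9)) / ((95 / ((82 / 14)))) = 40429198 / 665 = 60795.79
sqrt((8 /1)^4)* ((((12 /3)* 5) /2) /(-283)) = -640 /283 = -2.26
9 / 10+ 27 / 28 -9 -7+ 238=31341 / 140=223.86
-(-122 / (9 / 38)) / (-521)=-4636 / 4689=-0.99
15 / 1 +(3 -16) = 2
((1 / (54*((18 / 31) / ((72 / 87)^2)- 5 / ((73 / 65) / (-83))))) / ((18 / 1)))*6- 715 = -1553314607387 / 2172468033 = -715.00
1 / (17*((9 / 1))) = 1 / 153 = 0.01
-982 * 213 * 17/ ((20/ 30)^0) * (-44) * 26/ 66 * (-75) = -4622568600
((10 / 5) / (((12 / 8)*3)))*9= 4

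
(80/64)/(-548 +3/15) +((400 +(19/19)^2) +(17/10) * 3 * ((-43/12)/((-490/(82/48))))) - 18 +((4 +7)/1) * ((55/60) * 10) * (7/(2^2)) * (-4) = -46207508959/143158400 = -322.77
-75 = -75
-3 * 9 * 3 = -81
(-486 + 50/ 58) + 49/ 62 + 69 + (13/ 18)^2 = -120828859/ 291276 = -414.83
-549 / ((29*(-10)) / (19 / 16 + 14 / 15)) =4.01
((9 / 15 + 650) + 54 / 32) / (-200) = -52183 / 16000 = -3.26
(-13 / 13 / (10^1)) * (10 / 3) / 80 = -1 / 240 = -0.00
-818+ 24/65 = -53146/65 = -817.63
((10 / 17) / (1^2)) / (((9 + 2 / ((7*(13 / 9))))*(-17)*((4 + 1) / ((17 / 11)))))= -182 / 156519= -0.00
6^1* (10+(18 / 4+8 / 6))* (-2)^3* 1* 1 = -760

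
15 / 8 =1.88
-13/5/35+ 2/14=0.07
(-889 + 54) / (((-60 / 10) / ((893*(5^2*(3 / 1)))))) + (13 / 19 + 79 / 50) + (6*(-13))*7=4427068288 / 475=9320143.76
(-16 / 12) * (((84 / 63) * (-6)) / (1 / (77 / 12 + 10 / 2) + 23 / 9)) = 13152 / 3259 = 4.04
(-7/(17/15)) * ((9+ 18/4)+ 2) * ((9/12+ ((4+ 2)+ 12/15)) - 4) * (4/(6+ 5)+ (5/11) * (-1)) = 46221/1496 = 30.90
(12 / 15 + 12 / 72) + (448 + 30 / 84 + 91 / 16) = 764419 / 1680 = 455.01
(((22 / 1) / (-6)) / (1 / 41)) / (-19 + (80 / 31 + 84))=-13981 / 6285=-2.22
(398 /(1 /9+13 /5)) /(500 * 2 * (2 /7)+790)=0.14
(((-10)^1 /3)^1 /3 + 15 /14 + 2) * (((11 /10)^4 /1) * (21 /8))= 3616327 /480000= 7.53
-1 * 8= -8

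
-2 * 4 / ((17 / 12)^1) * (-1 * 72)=6912 / 17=406.59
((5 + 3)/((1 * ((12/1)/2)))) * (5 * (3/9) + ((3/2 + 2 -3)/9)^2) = 541/243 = 2.23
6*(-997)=-5982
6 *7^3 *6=12348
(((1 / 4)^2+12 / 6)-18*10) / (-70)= 2847 / 1120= 2.54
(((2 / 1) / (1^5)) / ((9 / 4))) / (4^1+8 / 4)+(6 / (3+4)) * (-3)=-458 / 189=-2.42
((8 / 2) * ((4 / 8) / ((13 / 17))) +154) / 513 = 2036 / 6669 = 0.31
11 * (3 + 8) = 121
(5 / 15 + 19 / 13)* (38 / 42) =190 / 117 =1.62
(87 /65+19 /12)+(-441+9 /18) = -341311 /780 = -437.58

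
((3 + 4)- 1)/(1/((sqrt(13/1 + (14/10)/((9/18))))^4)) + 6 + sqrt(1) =37621/25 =1504.84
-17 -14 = -31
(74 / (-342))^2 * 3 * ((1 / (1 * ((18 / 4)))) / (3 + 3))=1369 / 263169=0.01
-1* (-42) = 42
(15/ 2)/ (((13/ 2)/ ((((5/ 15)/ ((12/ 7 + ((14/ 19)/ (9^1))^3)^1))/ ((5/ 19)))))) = 665028063/ 780282620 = 0.85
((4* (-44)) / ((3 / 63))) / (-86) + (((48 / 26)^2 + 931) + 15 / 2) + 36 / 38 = 272233673 / 276146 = 985.83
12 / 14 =6 / 7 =0.86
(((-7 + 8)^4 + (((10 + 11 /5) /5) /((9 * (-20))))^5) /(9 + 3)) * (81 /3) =1845281249155403699 /820125000000000000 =2.25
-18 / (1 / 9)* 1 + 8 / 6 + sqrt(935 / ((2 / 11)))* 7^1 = -482 / 3 + 77* sqrt(170) / 2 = 341.31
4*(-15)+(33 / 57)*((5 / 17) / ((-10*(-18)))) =-697669 / 11628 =-60.00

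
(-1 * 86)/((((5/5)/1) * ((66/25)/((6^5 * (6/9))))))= -1857600/11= -168872.73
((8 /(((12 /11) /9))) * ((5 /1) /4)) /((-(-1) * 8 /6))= 495 /8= 61.88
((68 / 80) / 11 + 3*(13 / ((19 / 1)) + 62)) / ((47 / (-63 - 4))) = -268.19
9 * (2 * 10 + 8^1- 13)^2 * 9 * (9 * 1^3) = 164025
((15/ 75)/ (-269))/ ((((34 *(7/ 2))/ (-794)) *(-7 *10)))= -397/ 5601925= -0.00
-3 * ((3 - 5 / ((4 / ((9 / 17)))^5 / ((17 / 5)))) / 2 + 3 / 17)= -860108805 / 171051008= -5.03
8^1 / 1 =8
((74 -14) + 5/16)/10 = 6.03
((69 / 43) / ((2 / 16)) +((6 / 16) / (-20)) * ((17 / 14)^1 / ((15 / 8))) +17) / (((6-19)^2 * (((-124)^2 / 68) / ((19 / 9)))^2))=14409191177 / 936680804841600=0.00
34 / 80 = 0.42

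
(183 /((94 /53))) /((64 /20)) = 48495 /1504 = 32.24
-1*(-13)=13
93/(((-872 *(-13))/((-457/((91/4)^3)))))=-340008/1067810107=-0.00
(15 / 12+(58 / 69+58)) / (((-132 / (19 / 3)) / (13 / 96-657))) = 19870836785 / 10492416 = 1893.83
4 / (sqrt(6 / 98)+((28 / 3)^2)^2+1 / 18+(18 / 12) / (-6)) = 156128457744 / 296181587030401- 2939328 * sqrt(3) / 296181587030401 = 0.00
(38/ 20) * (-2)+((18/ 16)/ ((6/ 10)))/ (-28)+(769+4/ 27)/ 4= 5697823/ 30240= 188.42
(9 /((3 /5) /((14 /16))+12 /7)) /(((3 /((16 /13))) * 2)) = 0.77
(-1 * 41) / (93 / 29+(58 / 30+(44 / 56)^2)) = -3495660 / 490891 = -7.12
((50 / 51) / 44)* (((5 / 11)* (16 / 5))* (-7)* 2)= -0.45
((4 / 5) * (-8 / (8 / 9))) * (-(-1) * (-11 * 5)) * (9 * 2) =7128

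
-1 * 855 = -855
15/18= 5/6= 0.83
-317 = -317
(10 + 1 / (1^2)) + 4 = 15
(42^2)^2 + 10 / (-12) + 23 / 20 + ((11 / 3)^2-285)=560056457 / 180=3111424.76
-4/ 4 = -1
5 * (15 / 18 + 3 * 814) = 12214.17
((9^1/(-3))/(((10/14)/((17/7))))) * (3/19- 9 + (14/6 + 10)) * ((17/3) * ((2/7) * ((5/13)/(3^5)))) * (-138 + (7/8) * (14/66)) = 12.58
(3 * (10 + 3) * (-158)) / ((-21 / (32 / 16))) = 4108 / 7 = 586.86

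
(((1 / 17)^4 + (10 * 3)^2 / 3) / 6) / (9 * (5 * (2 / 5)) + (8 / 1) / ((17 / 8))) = 25056301 / 10906860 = 2.30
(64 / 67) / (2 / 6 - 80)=-192 / 16013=-0.01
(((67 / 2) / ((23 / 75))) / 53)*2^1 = 5025 / 1219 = 4.12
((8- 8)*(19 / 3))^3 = 0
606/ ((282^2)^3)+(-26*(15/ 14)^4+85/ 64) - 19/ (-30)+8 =-48906951291121331803/ 2012498473343279040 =-24.30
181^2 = 32761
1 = 1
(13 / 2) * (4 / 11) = 26 / 11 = 2.36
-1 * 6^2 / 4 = -9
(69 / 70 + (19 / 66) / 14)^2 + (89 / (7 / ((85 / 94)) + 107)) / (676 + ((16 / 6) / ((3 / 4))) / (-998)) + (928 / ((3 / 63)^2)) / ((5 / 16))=394118864569648200127 / 300947224762800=1309594.61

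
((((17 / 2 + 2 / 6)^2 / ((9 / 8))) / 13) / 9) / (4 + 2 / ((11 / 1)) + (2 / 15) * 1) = 0.14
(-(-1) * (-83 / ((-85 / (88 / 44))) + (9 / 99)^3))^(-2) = 12799528225 / 48854702961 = 0.26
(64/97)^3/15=262144/13690095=0.02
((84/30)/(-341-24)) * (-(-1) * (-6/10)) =42/9125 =0.00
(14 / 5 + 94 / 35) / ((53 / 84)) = 2304 / 265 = 8.69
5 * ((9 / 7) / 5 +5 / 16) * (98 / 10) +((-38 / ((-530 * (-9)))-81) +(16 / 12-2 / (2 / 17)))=-2623963 / 38160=-68.76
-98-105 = -203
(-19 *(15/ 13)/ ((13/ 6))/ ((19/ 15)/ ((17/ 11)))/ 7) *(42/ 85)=-1620/ 1859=-0.87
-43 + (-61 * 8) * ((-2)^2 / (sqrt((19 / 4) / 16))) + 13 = -15616 * sqrt(19) / 19 - 30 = -3612.56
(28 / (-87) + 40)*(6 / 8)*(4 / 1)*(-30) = -103560 / 29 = -3571.03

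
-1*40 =-40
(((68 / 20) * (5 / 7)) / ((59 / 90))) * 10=37.05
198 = 198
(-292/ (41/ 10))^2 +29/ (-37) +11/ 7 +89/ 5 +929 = 13104486806/ 2176895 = 6019.81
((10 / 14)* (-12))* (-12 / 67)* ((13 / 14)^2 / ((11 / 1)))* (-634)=-19286280 / 252791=-76.29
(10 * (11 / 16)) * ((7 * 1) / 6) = 385 / 48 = 8.02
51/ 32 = 1.59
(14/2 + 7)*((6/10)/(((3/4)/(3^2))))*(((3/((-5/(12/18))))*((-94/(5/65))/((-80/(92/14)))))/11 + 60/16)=13842/1375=10.07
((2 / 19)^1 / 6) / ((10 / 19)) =1 / 30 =0.03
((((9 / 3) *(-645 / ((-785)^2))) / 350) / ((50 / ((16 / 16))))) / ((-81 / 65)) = 559 / 3882217500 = 0.00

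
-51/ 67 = -0.76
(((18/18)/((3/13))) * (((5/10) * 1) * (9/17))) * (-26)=-507/17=-29.82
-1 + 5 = 4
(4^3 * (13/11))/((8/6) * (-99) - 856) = -0.08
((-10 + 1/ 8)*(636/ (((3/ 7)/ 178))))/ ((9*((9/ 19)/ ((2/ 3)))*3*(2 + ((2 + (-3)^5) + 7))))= 49561519/ 84564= 586.08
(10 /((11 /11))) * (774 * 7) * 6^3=11702880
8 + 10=18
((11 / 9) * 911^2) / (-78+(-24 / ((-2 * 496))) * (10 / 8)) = -13009.50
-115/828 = -0.14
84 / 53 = 1.58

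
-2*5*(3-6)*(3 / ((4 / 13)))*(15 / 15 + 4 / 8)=1755 / 4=438.75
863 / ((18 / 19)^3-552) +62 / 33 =13014457 / 41583696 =0.31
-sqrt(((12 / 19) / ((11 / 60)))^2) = -720 / 209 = -3.44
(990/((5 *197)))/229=198/45113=0.00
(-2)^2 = 4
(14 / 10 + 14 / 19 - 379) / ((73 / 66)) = -2362932 / 6935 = -340.73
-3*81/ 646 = -243/ 646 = -0.38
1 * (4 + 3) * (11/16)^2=847/256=3.31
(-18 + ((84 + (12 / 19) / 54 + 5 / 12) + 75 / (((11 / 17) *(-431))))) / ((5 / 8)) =429089434 / 4053555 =105.86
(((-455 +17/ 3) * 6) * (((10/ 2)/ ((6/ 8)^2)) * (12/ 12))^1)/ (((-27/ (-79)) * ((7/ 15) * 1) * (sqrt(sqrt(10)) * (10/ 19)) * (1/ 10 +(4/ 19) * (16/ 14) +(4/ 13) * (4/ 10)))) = -346226.75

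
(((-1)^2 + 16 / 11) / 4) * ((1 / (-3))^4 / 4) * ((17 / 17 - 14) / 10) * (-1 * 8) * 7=91 / 660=0.14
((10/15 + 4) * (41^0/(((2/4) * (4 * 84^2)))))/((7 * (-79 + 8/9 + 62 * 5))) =1/4908624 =0.00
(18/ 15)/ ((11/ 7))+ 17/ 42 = 2699/ 2310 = 1.17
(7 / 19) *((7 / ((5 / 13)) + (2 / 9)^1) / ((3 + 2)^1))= 5803 / 4275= 1.36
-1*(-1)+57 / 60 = 39 / 20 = 1.95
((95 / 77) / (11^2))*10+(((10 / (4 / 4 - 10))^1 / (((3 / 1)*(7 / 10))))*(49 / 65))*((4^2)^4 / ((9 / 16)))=-1367738561830 / 29432403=-46470.50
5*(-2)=-10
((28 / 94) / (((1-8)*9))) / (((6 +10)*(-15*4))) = 1 / 203040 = 0.00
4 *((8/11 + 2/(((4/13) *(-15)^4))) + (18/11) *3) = 12555286/556875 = 22.55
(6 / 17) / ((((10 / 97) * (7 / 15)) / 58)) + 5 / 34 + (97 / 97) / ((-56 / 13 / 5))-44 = 380.48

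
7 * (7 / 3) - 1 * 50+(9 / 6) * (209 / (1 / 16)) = 14947 / 3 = 4982.33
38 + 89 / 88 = 3433 / 88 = 39.01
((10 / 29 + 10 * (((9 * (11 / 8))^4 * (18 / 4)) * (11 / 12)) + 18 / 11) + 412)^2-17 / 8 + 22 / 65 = 1663090130908980920231001017 / 1775556928471040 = 936658298160.62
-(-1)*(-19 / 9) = -19 / 9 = -2.11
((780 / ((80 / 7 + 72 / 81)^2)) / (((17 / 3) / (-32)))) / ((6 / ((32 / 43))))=-24766560 / 6877979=-3.60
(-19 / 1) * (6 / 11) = -114 / 11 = -10.36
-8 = -8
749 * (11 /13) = 8239 /13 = 633.77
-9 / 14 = -0.64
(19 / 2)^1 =19 / 2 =9.50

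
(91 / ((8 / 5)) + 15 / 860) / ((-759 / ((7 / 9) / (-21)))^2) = 19571 / 144467288856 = 0.00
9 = 9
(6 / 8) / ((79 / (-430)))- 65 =-10915 / 158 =-69.08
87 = 87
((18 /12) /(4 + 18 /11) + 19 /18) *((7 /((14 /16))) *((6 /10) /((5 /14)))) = 1652 /93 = 17.76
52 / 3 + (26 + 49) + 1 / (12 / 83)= 397 / 4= 99.25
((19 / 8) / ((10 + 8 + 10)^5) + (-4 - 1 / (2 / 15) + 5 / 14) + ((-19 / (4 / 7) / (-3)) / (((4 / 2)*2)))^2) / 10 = -0.35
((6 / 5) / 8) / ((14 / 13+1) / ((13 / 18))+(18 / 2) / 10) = 169 / 4254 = 0.04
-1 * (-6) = 6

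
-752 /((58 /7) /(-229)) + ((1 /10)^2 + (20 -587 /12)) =45141728 /2175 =20754.82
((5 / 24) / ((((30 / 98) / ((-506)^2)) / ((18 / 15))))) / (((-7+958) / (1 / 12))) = 3136441 / 171180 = 18.32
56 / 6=28 / 3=9.33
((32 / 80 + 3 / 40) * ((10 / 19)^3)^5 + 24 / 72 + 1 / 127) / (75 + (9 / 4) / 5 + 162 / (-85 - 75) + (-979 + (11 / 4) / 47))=-78118056402134751668960 / 207063578981971591213648887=-0.00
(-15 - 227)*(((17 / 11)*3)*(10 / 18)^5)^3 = -299865722656250 / 83881572334857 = -3.57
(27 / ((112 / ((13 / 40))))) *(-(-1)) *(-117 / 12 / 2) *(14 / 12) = -4563 / 10240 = -0.45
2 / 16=1 / 8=0.12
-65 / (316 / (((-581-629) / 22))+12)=-3575 / 344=-10.39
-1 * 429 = -429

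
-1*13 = -13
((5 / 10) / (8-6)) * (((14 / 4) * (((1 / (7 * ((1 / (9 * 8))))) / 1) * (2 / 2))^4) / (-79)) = -3359232 / 27097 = -123.97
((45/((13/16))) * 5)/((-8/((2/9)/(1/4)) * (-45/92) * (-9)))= -6.99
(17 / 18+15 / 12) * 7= 553 / 36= 15.36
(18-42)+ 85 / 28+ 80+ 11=1961 / 28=70.04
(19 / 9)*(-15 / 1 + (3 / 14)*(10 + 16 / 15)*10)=1159 / 63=18.40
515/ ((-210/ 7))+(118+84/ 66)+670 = 50959/ 66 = 772.11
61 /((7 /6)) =366 /7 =52.29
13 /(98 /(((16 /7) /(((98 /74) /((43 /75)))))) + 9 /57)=241832 /1845243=0.13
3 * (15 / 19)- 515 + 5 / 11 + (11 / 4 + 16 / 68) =-7236633 / 14212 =-509.19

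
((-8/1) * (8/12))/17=-16/51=-0.31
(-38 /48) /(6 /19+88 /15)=-0.13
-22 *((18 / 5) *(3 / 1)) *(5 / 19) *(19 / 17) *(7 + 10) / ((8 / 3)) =-891 / 2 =-445.50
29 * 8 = 232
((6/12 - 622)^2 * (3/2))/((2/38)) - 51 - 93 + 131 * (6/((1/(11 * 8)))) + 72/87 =2569979757/232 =11077498.95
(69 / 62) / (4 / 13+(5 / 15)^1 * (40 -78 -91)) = -299 / 11470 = -0.03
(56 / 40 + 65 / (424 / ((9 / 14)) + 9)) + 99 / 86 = 6852199 / 2587310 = 2.65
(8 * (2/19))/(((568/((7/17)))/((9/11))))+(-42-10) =-13117550/252263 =-52.00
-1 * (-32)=32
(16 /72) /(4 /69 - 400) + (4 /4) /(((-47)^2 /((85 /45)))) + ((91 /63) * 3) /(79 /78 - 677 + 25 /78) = -3399626579 /556042663026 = -0.01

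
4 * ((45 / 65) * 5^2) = 900 / 13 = 69.23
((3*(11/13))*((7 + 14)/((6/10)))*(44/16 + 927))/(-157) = -4295445/8164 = -526.14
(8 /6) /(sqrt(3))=4*sqrt(3) /9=0.77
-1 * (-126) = 126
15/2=7.50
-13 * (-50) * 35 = 22750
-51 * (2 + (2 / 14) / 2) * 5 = -7395 / 14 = -528.21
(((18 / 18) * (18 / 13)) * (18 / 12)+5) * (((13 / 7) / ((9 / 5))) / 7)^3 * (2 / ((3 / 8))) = 31096000 / 257298363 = 0.12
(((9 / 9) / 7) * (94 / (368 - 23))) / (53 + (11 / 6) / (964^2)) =174707648 / 237890491895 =0.00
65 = 65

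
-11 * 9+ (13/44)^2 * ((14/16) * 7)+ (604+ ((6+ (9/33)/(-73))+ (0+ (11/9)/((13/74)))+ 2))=68851744853/132283008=520.49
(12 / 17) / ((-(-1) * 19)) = 12 / 323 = 0.04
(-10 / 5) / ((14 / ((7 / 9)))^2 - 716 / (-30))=-15 / 2609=-0.01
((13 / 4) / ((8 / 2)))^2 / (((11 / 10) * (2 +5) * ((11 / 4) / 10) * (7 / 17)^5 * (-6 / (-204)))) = 895.48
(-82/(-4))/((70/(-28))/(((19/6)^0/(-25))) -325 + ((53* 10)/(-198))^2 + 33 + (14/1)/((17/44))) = -6831297/62014721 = -0.11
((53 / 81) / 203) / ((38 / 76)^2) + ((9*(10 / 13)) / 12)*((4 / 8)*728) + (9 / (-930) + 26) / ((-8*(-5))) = 42952682051 / 203893200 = 210.66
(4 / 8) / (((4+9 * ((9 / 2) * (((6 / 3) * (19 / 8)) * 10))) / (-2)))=-4 / 7711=-0.00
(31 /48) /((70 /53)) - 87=-290677 /3360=-86.51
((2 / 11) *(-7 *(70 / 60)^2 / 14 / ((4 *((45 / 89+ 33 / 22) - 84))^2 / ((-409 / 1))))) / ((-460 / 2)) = -3239689 / 1583781012000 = -0.00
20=20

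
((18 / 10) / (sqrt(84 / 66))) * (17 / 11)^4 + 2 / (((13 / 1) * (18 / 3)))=1 / 39 + 751689 * sqrt(154) / 1024870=9.13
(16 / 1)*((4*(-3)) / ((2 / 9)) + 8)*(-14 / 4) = 2576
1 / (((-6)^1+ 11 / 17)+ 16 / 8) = -17 / 57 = -0.30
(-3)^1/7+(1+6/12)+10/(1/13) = 1835/14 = 131.07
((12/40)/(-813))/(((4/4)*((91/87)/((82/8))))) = -3567/986440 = -0.00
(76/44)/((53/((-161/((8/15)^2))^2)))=24932761875/2387968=10440.99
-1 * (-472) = 472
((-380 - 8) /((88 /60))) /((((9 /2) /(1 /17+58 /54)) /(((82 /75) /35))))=-3308864 /1590435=-2.08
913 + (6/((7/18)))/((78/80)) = 84523/91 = 928.82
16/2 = 8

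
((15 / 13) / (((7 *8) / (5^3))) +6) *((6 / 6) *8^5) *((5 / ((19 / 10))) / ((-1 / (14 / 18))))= -426188800 / 741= -575153.58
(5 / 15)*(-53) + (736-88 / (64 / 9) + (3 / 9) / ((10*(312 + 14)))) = 4602849 / 6520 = 705.96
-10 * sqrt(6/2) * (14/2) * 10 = -700 * sqrt(3) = -1212.44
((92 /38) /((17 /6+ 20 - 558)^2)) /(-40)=-207 /979499495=-0.00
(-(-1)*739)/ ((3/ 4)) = 2956/ 3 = 985.33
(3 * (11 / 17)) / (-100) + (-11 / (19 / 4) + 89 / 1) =2799273 / 32300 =86.66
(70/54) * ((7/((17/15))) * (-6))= -2450/51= -48.04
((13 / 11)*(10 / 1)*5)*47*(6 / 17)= 183300 / 187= 980.21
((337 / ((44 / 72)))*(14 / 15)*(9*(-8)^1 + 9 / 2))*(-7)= 2675106 / 11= 243191.45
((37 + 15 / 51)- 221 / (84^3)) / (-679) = -375770579 / 6841582272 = -0.05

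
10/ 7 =1.43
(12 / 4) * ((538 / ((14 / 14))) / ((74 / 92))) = 74244 / 37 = 2006.59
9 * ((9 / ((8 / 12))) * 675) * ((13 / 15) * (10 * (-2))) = -1421550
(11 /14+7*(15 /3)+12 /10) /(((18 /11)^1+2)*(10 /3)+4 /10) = 85437 /28924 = 2.95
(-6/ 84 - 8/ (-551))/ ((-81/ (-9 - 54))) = -439/ 9918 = -0.04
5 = 5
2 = 2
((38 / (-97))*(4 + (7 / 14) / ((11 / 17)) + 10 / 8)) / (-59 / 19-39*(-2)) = -95665 / 3036682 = -0.03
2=2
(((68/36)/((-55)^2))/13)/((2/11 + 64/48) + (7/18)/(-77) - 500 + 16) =-34/341530475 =-0.00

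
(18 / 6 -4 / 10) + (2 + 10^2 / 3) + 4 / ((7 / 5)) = 4283 / 105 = 40.79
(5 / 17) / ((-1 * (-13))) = 0.02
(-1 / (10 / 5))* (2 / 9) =-1 / 9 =-0.11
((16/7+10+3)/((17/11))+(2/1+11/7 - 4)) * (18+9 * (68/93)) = 232.59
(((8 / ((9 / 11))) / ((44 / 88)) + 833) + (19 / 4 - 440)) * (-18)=-15023 / 2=-7511.50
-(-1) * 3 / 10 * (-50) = -15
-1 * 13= -13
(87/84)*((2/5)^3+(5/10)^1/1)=4089/7000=0.58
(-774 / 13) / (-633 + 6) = 258 / 2717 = 0.09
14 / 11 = 1.27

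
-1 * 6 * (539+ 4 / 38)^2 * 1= -629514294 / 361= -1743806.91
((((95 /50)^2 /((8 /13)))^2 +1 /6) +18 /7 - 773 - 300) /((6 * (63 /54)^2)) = -13921810771 /109760000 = -126.84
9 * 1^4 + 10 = 19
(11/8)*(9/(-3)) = -33/8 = -4.12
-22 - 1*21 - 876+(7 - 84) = -996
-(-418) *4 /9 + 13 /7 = 11821 /63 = 187.63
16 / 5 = 3.20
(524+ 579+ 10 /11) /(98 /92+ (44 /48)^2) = 40217616 /69421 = 579.33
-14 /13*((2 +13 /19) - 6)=882 /247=3.57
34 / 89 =0.38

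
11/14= 0.79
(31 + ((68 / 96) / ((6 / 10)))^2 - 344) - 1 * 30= -1770887 / 5184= -341.61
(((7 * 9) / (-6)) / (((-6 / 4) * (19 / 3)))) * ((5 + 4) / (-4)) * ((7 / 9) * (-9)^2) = -11907 / 76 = -156.67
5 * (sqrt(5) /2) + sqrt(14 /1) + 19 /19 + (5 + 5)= sqrt(14) + 5 * sqrt(5) /2 + 11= 20.33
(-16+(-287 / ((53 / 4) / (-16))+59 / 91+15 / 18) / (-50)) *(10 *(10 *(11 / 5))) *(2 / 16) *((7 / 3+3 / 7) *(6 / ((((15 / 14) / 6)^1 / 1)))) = -4239153358 / 72345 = -58596.36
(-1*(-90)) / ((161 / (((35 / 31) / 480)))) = 15 / 11408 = 0.00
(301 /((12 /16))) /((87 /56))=67424 /261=258.33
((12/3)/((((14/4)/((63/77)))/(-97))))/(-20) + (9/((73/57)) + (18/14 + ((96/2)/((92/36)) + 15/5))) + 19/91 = 292770722/8403395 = 34.84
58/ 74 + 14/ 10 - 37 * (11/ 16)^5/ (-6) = 3644142319/ 1163919360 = 3.13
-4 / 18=-2 / 9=-0.22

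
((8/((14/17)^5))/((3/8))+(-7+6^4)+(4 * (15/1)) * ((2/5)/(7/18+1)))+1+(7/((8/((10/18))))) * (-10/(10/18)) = 6831289513/5042100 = 1354.85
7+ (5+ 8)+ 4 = 24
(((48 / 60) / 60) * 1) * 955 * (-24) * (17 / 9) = -25976 / 45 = -577.24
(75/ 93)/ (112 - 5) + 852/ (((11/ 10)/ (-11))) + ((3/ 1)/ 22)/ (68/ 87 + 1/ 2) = -69322913458/ 8136601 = -8519.89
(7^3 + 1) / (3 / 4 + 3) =91.73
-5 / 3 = -1.67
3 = 3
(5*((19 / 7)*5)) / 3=475 / 21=22.62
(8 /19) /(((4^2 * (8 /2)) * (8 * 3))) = 1 /3648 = 0.00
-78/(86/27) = -1053/43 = -24.49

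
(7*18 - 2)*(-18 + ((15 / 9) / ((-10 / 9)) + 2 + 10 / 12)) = -6200 / 3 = -2066.67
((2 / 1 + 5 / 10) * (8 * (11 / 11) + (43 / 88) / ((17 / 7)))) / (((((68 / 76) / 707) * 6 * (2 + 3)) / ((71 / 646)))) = 615866993 / 10376256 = 59.35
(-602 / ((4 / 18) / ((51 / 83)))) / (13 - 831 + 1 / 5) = 230265 / 113129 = 2.04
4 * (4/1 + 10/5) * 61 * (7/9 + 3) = 16592/3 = 5530.67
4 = 4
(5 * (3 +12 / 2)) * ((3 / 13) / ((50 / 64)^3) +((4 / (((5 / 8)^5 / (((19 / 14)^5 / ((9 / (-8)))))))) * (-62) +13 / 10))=654072330265699 / 1365568750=478974.30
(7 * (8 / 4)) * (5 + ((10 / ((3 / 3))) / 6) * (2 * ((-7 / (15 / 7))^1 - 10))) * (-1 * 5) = 24710 / 9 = 2745.56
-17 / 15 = -1.13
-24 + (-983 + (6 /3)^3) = -999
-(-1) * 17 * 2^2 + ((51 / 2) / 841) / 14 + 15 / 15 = 1624863 / 23548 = 69.00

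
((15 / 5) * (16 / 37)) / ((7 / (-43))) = -2064 / 259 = -7.97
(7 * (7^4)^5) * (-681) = -380369733440716408767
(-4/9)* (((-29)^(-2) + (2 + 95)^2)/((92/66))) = -174085340/58029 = -2999.97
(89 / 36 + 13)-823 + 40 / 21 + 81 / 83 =-16829999 / 20916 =-804.65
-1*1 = -1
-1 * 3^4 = -81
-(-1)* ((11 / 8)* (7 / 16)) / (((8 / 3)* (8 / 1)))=231 / 8192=0.03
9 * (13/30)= 39/10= 3.90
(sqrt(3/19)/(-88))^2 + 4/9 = 588571/1324224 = 0.44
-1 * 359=-359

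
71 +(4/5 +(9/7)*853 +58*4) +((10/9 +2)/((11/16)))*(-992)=-10701778/3465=-3088.54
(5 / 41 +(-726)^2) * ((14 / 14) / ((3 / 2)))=43220242 / 123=351384.08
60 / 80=3 / 4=0.75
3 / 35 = 0.09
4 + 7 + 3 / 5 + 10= 21.60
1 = 1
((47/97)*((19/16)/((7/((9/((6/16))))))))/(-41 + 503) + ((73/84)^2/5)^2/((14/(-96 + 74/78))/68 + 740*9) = 2382025599370055993/557400260928269404800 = 0.00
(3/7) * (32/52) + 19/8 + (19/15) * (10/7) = 9715/2184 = 4.45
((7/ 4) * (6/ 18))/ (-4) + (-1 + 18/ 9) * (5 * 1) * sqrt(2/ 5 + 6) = -7/ 48 + 4 * sqrt(10) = 12.50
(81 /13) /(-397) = -81 /5161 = -0.02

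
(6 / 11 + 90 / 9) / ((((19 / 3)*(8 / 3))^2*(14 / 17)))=0.04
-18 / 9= -2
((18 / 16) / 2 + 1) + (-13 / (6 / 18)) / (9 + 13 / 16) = -2.41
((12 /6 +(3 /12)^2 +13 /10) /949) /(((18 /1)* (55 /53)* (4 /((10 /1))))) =14257 /30064320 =0.00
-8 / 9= -0.89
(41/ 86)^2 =1681/ 7396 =0.23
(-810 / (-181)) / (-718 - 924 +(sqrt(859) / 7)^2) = -13230 / 4802473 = -0.00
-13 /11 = -1.18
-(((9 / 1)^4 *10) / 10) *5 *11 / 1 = -360855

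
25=25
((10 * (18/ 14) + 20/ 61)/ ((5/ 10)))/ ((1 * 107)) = 11260/ 45689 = 0.25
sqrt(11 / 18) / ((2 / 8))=2 * sqrt(22) / 3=3.13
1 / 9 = 0.11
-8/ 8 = -1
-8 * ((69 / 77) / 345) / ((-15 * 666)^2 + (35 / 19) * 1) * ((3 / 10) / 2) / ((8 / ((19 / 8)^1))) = -1083 / 116806039196000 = -0.00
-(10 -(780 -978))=-208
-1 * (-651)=651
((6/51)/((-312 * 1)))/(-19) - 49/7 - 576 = -29376203/50388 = -583.00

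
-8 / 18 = -0.44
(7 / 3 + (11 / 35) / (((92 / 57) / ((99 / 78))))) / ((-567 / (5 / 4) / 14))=-648113 / 8137584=-0.08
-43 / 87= -0.49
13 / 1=13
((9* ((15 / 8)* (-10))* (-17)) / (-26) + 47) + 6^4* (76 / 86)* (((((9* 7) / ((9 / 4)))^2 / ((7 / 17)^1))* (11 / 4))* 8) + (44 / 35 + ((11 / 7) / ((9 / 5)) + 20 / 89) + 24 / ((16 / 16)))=6014669772619373 / 125372520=47974386.83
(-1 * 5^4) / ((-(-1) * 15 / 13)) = -1625 / 3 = -541.67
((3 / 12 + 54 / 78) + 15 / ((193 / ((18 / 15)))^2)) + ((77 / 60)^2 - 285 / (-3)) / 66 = 276963752653 / 115054711200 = 2.41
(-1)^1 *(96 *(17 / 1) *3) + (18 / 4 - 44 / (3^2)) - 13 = -88369 / 18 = -4909.39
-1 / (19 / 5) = -5 / 19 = -0.26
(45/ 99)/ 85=1/ 187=0.01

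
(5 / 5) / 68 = 1 / 68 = 0.01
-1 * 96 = -96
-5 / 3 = -1.67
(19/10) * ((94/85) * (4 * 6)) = 21432/425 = 50.43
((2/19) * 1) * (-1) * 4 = -8/19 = -0.42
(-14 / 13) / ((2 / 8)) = -56 / 13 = -4.31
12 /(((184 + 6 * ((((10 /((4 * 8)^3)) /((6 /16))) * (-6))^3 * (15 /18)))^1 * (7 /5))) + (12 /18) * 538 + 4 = 167208325708864 /460993154979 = 362.71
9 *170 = 1530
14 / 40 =7 / 20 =0.35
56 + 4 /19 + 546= 11442 /19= 602.21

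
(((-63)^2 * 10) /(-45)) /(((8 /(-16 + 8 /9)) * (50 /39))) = 32487 /25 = 1299.48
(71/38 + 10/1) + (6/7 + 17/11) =41757/2926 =14.27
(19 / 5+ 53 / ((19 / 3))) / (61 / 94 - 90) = -108664 / 797905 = -0.14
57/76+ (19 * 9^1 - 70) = 101.75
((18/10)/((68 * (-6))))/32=-3/21760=-0.00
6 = 6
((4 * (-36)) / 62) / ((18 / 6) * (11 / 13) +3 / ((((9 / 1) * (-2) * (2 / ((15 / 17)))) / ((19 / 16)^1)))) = -1018368 / 1074739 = -0.95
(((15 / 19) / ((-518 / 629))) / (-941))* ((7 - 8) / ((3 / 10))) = -425 / 125153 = -0.00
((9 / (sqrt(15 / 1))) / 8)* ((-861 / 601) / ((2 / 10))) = -2583* sqrt(15) / 4808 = -2.08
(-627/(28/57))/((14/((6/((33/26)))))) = -42237/98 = -430.99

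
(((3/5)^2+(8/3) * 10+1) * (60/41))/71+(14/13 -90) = -16716276/189215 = -88.35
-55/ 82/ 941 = -0.00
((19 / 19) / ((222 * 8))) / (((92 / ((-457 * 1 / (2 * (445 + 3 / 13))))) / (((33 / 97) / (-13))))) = 5027 / 61156100608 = 0.00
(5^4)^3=244140625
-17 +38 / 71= -1169 / 71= -16.46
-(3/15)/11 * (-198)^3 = 705672/5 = 141134.40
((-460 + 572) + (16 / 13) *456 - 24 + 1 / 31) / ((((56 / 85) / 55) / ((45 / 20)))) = 1572721425 / 12896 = 121954.20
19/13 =1.46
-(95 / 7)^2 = -9025 / 49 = -184.18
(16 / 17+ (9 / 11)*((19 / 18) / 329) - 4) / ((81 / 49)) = -877457 / 474606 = -1.85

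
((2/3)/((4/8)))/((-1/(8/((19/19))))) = -32/3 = -10.67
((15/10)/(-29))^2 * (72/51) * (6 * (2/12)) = 54/14297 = 0.00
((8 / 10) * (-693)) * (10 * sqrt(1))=-5544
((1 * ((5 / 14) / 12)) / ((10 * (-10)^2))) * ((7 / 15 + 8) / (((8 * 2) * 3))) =127 / 24192000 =0.00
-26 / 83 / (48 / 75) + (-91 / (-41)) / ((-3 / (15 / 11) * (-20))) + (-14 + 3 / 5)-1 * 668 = -1020931193 / 1497320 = -681.84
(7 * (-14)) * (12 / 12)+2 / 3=-292 / 3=-97.33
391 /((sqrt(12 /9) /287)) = 112217 * sqrt(3) /2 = 97182.77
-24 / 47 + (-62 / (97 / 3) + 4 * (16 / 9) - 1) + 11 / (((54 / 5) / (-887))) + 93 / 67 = -14817881077 / 16494462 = -898.35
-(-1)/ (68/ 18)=9/ 34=0.26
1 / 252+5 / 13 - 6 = -18383 / 3276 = -5.61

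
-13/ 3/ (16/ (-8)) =13/ 6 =2.17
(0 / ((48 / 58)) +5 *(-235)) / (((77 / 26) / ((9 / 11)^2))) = -2474550 / 9317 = -265.60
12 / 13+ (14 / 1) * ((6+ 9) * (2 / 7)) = 792 / 13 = 60.92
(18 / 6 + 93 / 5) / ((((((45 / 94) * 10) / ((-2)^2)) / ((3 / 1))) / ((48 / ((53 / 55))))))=3573504 / 1325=2696.98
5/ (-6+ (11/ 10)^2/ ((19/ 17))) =-9500/ 9343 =-1.02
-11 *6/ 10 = -6.60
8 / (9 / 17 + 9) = 68 / 81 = 0.84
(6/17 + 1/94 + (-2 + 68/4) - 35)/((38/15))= -470685/60724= -7.75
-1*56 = -56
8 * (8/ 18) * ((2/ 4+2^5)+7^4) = 77872/ 9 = 8652.44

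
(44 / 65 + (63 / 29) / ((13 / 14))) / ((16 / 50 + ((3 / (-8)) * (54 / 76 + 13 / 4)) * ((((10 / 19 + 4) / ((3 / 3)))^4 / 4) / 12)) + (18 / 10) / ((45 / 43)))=-2252655826240 / 8175427451789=-0.28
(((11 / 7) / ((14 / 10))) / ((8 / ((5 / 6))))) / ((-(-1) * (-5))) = -0.02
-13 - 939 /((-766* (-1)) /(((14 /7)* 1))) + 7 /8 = -44663 /3064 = -14.58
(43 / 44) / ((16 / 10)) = 0.61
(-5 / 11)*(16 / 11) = -80 / 121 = -0.66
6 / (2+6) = 3 / 4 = 0.75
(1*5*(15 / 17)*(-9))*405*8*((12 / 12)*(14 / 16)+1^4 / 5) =-2351025 / 17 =-138295.59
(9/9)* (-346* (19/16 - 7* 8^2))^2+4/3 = 4588852043443/192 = 23900271059.60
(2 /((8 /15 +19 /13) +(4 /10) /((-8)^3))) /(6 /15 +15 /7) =698880 /1771901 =0.39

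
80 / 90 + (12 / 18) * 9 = 62 / 9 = 6.89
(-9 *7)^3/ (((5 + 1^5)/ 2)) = -83349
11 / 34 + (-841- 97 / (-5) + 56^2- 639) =284873 / 170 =1675.72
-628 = -628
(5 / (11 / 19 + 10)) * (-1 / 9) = -95 / 1809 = -0.05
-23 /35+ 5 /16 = -193 /560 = -0.34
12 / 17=0.71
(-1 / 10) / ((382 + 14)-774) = 1 / 3780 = 0.00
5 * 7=35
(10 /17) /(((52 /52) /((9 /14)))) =45 /119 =0.38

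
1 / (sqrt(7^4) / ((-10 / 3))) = -10 / 147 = -0.07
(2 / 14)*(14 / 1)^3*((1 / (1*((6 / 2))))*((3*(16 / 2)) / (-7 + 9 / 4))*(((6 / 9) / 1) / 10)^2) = -12544 / 4275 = -2.93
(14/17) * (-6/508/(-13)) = 21/28067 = 0.00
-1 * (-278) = 278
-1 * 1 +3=2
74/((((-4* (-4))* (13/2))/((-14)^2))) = 1813/13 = 139.46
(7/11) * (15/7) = 15/11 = 1.36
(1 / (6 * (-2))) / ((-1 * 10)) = 1 / 120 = 0.01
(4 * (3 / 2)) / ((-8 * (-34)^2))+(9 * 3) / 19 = 124791 / 87856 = 1.42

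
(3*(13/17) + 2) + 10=14.29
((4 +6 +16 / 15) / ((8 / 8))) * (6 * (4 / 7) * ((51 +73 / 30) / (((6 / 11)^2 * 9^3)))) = 4599694 / 492075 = 9.35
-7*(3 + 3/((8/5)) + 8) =-90.12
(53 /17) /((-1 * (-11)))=53 /187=0.28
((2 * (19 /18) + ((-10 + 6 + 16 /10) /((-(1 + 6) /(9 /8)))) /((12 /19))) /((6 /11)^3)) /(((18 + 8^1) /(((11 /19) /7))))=5285401 /99066240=0.05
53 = 53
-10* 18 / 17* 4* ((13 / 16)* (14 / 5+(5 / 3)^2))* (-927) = 3024801 / 17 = 177929.47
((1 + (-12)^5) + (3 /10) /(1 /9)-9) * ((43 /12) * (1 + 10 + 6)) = -1819000663 /120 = -15158338.86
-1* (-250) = 250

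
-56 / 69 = -0.81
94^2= 8836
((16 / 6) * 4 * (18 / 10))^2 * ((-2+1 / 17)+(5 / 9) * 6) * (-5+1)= -872448 / 425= -2052.82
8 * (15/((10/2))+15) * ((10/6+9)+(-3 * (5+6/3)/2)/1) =24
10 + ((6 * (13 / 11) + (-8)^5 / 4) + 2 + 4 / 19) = -1708094 / 209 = -8172.70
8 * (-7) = -56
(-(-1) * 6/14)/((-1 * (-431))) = 3/3017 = 0.00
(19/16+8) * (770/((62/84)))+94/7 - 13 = 8319837/868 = 9585.07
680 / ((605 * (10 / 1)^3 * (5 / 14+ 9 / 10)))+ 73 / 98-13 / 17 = -2097023 / 110872300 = -0.02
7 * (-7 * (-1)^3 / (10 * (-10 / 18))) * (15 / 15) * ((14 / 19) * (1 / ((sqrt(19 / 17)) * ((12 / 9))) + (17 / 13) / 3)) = -9261 * sqrt(323) / 36100-17493 / 6175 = -7.44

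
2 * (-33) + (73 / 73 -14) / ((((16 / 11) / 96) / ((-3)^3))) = 23100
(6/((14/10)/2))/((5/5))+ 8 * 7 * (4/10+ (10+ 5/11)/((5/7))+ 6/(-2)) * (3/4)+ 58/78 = 514.84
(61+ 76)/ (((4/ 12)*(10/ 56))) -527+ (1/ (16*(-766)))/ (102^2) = 1131408865147/ 637557120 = 1774.60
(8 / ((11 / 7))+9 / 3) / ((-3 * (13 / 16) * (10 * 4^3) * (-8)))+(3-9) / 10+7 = 878681 / 137280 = 6.40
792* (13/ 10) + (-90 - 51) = 4443/ 5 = 888.60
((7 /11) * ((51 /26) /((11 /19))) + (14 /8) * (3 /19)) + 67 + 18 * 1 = 10452367 /119548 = 87.43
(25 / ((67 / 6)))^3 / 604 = 843750 / 45415213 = 0.02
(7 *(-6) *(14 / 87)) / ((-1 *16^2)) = 49 / 1856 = 0.03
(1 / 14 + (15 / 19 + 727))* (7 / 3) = 64537 / 38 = 1698.34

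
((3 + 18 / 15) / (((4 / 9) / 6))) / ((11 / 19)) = 10773 / 110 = 97.94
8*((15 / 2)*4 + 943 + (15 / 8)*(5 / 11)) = 7790.82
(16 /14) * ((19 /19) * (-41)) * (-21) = 984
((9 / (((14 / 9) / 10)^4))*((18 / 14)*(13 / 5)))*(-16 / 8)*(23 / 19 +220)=-7259351199750 / 319333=-22732856.30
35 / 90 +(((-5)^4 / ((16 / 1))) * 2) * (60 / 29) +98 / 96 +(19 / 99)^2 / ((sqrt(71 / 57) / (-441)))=680887 / 4176-17689 * sqrt(4047) / 77319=148.49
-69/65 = -1.06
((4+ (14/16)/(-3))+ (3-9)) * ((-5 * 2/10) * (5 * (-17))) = -4675/24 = -194.79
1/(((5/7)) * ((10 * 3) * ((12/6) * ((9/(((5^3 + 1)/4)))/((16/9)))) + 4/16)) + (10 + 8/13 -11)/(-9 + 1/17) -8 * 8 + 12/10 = -171363507/2736760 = -62.62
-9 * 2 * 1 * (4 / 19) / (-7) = 0.54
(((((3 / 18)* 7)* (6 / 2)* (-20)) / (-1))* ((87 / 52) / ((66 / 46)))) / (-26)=-23345 / 7436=-3.14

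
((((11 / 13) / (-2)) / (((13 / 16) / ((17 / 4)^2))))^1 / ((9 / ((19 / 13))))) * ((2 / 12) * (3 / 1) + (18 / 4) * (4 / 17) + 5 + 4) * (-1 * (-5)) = -6377635 / 79092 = -80.64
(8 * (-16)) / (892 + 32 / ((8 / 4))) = -32 / 227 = -0.14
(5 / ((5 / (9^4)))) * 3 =19683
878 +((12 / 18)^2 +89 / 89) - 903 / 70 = 77989 / 90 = 866.54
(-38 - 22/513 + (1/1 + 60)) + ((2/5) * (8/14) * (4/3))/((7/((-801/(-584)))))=211179529/9175005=23.02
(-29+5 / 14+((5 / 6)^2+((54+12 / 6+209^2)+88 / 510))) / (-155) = -936251581 / 3320100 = -281.99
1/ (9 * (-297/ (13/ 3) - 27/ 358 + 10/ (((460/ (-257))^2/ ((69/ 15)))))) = -10704200/ 5226846093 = -0.00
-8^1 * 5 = -40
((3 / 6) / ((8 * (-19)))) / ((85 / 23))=-23 / 25840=-0.00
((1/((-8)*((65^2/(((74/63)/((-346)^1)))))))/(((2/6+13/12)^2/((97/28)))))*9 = 32301/20701257850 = 0.00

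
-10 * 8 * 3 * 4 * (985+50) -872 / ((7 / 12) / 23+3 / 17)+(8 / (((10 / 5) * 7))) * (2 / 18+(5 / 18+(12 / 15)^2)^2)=-997919.86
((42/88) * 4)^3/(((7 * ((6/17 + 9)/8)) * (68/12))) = 10584/70543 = 0.15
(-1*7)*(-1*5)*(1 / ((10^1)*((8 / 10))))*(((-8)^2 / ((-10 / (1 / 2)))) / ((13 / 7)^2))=-686 / 169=-4.06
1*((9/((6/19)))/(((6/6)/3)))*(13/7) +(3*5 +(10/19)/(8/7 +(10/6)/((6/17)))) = 34179393/196574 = 173.88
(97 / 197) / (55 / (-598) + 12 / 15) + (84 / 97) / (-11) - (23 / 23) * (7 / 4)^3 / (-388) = 71827578741 / 113917768448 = 0.63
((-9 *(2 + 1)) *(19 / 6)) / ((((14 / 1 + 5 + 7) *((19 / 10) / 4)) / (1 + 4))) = -450 / 13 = -34.62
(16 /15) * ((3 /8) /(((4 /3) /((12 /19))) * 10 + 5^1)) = 0.02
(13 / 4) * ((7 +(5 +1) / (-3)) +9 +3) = 221 / 4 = 55.25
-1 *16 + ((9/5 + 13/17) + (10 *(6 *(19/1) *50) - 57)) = 4839013/85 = 56929.56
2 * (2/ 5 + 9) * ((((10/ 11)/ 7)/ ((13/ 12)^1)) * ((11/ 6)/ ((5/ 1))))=376/ 455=0.83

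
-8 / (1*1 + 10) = -8 / 11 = -0.73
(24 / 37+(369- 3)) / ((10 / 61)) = 2236.56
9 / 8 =1.12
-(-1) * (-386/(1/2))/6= -386/3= -128.67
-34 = -34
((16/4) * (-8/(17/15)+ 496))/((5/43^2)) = 61475552/85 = 723241.79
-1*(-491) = 491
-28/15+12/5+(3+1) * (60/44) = 988/165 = 5.99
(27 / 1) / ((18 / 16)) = 24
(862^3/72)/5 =80062991/45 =1779177.58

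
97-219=-122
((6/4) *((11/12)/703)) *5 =55/5624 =0.01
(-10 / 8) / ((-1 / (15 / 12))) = 25 / 16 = 1.56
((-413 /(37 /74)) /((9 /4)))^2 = 10916416 /81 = 134770.57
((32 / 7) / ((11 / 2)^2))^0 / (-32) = -1 / 32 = -0.03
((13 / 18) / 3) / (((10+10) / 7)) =91 / 1080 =0.08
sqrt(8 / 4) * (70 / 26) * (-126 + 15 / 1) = -3885 * sqrt(2) / 13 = -422.63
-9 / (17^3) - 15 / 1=-73704 / 4913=-15.00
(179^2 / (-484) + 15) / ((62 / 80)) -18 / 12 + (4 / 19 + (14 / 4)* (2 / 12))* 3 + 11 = -15446407 / 285076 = -54.18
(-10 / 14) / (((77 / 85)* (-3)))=0.26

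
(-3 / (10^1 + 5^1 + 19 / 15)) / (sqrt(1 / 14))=-0.69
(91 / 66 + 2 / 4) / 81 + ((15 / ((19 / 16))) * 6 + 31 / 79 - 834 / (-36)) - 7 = 92.37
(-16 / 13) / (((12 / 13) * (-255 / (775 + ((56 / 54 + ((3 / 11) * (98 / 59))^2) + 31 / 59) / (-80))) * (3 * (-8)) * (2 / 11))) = -41474727721 / 44662622400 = -0.93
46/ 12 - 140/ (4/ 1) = -187/ 6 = -31.17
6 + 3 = 9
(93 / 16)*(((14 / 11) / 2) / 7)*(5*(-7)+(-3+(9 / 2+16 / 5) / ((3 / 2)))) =-15283 / 880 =-17.37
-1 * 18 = -18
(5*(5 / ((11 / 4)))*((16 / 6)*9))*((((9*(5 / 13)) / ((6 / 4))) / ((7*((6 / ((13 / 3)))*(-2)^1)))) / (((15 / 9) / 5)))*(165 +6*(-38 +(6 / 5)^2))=4235.84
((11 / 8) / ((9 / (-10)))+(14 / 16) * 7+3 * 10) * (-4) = -2491 / 18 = -138.39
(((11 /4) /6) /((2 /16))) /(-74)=-11 /222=-0.05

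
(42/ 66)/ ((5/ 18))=126/ 55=2.29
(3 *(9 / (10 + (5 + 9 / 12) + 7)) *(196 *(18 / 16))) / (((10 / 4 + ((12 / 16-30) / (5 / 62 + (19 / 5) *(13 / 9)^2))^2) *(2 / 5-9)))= -78623185472856 / 40922158611191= -1.92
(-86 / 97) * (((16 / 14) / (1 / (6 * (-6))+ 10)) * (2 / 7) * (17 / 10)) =-421056 / 8531635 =-0.05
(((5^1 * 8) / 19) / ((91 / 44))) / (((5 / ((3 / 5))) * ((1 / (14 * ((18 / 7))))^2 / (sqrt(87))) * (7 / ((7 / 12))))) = 114048 * sqrt(87) / 8645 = 123.05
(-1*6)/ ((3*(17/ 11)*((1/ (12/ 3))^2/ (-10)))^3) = 10903552000/ 44217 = 246591.85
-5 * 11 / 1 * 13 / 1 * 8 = -5720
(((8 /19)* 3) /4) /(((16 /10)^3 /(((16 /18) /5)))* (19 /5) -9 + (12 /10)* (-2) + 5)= 375 /96368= 0.00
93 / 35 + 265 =9368 / 35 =267.66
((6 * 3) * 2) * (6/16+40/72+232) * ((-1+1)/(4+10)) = 0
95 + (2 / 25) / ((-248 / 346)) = 147077 / 1550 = 94.89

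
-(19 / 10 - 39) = 371 / 10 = 37.10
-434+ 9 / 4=-1727 / 4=-431.75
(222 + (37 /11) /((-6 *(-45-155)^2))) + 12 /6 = 591359963 /2640000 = 224.00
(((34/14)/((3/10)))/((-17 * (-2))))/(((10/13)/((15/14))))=65/196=0.33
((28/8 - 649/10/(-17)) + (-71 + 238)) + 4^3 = 20257/85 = 238.32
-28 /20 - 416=-2087 /5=-417.40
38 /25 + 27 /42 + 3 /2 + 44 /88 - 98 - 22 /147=-690803 /7350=-93.99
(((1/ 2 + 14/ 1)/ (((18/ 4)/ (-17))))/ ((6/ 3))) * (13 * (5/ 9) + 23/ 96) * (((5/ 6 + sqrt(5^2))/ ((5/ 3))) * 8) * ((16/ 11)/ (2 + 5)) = -1059457/ 891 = -1189.07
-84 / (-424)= 21 / 106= 0.20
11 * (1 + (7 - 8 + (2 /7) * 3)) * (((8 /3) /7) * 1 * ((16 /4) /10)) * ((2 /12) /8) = 22 /735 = 0.03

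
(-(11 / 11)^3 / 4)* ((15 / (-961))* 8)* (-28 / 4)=-0.22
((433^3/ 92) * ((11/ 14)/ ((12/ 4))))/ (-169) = -893010107/ 653016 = -1367.52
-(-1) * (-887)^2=786769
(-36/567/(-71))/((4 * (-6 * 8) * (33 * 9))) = -1/63767088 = -0.00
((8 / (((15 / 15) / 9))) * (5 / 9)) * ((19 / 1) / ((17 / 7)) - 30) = -15080 / 17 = -887.06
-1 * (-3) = 3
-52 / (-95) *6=3.28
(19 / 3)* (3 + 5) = 152 / 3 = 50.67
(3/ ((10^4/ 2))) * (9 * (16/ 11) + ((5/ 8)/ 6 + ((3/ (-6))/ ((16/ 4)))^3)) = 0.01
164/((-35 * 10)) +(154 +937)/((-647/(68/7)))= -1907754/113225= -16.85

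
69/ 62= 1.11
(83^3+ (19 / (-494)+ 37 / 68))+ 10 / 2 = 505464575 / 884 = 571792.51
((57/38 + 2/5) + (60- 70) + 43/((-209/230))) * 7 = -810803/2090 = -387.94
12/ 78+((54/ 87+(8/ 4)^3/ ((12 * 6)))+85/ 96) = 192295/ 108576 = 1.77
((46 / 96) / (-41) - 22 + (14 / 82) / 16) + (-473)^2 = 220127687 / 984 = 223707.00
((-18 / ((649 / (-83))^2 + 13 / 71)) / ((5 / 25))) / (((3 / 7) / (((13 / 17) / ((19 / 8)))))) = -890196580 / 807360787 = -1.10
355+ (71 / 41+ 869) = 50255 / 41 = 1225.73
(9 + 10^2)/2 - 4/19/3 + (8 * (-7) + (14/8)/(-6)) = -283/152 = -1.86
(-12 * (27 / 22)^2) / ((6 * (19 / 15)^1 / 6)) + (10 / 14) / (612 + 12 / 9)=-84498783 / 5922224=-14.27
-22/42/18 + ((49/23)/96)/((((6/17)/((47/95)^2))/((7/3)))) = 1899817/278980800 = 0.01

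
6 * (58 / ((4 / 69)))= 6003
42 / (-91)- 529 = -6883 / 13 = -529.46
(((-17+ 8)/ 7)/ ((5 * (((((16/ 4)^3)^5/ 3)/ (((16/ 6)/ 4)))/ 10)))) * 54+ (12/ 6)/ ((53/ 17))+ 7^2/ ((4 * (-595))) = 2628082682821/ 4232556052480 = 0.62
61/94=0.65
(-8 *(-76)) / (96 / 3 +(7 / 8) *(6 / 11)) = 26752 / 1429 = 18.72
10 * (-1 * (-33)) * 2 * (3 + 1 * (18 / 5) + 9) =10296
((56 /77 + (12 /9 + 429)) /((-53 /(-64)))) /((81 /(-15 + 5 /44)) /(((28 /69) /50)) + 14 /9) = -156531900 /201144911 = -0.78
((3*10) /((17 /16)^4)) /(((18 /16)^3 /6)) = 671088640 /6765201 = 99.20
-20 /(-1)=20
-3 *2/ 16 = -3/ 8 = -0.38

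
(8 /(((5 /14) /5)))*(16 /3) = 1792 /3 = 597.33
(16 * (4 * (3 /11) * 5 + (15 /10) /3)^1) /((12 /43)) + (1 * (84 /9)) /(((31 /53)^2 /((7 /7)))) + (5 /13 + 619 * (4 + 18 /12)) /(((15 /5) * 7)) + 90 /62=1024034841 /1923922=532.26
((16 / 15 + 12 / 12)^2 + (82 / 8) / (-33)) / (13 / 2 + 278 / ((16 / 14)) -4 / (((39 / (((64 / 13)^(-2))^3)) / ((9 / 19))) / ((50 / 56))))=89589530281115648 / 5649528186283293675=0.02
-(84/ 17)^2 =-7056/ 289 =-24.42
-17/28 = -0.61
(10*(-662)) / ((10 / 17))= -11254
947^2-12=896797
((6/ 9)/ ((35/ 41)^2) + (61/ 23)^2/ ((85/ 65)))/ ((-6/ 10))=-208005241/ 19829565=-10.49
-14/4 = -7/2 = -3.50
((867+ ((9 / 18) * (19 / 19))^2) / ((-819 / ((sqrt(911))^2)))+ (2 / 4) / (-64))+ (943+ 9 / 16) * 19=16963.01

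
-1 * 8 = -8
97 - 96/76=1819/19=95.74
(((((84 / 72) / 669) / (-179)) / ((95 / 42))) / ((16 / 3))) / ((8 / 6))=-147 / 242695360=-0.00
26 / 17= 1.53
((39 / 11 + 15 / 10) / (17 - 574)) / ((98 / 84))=-333 / 42889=-0.01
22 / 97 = 0.23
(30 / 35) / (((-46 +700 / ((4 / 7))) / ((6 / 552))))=1 / 126546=0.00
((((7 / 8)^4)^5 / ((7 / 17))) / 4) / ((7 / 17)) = 470611529796119761 / 4611686018427387904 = 0.10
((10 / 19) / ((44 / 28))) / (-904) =-35 / 94468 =-0.00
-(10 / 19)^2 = -100 / 361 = -0.28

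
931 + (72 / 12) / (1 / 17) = 1033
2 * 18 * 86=3096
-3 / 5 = -0.60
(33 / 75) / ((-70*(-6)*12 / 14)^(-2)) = 57024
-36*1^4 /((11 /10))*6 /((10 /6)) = -1296 /11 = -117.82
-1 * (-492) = 492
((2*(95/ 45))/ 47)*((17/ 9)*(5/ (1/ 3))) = 3230/ 1269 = 2.55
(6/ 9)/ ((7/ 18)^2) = 216/ 49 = 4.41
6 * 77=462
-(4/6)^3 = -8/27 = -0.30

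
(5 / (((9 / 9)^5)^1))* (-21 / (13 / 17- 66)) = 1785 / 1109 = 1.61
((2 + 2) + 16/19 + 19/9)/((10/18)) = 1189/95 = 12.52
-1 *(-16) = 16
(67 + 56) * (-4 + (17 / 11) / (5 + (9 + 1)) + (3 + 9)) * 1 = 54817 / 55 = 996.67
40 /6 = 20 /3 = 6.67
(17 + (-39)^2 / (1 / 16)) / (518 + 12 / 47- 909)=-1144591 / 18365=-62.32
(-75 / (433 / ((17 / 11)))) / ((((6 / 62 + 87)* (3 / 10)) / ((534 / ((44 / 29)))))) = -6800935 / 1886148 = -3.61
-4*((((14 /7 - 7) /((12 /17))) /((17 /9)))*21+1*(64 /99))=30929 /99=312.41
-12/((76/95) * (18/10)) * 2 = -50/3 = -16.67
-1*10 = -10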